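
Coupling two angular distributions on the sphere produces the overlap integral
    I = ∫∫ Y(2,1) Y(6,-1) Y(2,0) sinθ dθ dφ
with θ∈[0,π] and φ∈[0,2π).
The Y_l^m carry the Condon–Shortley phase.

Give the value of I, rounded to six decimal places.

l₃=2 ∉ [4,8] — triangle fails ⇒ I = 0

0.000000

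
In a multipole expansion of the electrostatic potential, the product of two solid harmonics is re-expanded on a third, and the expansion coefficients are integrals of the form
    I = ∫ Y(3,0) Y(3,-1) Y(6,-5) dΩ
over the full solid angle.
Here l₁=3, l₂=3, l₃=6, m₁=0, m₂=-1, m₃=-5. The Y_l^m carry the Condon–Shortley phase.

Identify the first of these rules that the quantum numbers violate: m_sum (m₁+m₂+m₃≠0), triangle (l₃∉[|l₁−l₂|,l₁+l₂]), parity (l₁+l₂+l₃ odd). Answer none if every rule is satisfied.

m_sum

Σmᵢ = -6  ✗
l₃∈[|l₁−l₂|,l₁+l₂]=[0,6], have l₃=6
Σlᵢ = 12 ⇒ even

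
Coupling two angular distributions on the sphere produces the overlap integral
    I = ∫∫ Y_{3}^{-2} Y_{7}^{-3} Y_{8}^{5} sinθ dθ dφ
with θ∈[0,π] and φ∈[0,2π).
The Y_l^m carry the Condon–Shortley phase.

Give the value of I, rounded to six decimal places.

Rules hold: Σm=0, L=18 even, 4≤8≤10.
N = 7·15·17 = 1785
Δ = 2!·4!·12!/19! = 1/5290740
Racah Σ t=0..2: t=0:+1/7257600 t=1:−1/2073600 t=2:+1/7257600 = -1/4838400
⇒ 3j(3 7 8; 0 0 0)² = 252/20995, sgn -1
Racah Σ t=1..2: t=1:−1/52254720 t=2:+1/87091200 = -1/130636800
⇒ 3j(3 7 8; -2 -3 5)² = 88/20349, sgn +1
4πI² = N·(3j₀)²·(3jₘ)² = 7392/79781
I = -1·√(0.0926536/4π) = -0.08586700

-0.085867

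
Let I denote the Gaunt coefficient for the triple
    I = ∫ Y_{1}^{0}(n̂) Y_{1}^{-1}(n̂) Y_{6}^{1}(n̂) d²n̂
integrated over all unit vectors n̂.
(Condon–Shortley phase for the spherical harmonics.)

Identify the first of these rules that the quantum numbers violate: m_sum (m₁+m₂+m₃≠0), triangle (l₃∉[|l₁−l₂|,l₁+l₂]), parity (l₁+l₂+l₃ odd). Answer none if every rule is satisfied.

triangle

azimuthal sum: 0 − 1 + 1 = 0  ✓
0 ≤ 6 ≤ 2 (triangle on l)  ✗
L = 1 + 1 + 6 = 8 (even)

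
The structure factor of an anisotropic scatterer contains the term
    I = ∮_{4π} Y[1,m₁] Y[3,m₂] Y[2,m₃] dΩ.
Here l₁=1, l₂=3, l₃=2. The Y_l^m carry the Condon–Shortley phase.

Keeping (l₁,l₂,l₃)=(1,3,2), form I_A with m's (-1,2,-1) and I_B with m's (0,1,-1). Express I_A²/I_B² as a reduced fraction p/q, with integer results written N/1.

l's match ⇒ only the (l;m) 3-j factors differ between A and B.
A: triangle coeff Δ(1,3,2) = 1/105; Σ_t [2,2]: t=2:+1/12 = 1/12; (3j)²=2/21 [(1 3 2; -1 2 -1)], sign=-1
B: triangle coeff Δ(1,3,2) = 1/105; Σ_t [1,1]: t=1:−1/6 = -1/6; (3j)²=8/105 [(1 3 2; 0 1 -1)], sign=+1
I_A²/I_B² = (2/21)/(8/105) = 5/4

5/4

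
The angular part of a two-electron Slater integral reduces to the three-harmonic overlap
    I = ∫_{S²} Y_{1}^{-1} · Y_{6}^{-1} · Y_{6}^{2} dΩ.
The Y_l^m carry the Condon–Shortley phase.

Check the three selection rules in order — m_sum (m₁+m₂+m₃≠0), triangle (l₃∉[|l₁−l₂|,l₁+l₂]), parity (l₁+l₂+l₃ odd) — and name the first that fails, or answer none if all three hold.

m₁+m₂+m₃ = -1 − 1 + 2 = 0  ✓
triangle: |1−6|=5 ≤ l₃=6 ≤ 1+6=7  ✓
parity: l₁+l₂+l₃ = 13 is odd  ✗

parity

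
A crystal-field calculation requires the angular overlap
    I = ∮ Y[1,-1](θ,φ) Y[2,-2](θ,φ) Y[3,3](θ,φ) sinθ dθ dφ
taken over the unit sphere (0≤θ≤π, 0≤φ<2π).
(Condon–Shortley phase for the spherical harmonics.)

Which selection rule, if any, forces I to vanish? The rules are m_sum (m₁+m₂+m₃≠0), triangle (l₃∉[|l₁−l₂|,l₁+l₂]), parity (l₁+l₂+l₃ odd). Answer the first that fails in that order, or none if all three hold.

m₁+m₂+m₃ = -1 − 2 + 3 = 0  ✓
triangle: |1−2|=1 ≤ l₃=3 ≤ 1+2=3  ✓
parity: l₁+l₂+l₃ = 6 is even  ✓

none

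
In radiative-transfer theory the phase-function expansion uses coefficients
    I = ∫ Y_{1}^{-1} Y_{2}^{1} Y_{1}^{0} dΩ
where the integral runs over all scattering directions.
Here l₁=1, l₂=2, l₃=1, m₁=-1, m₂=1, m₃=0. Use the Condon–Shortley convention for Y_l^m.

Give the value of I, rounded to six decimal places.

Rules hold: Σm=0, L=4 even, 1≤1≤3.
N = 3·5·3 = 45
Δ = 2!·0!·2!/5! = 1/30
Racah Σ t=1..1: t=1:−1/1 = -1/1
⇒ 3j(1 2 1; 0 0 0)² = 2/15, sgn +1
Racah Σ t=2..2: t=2:+1/2 = 1/2
⇒ 3j(1 2 1; -1 1 0)² = 1/10, sgn -1
4πI² = N·(3j₀)²·(3jₘ)² = 3/5
I = -1·√(0.6/4π) = -0.21850969

-0.218510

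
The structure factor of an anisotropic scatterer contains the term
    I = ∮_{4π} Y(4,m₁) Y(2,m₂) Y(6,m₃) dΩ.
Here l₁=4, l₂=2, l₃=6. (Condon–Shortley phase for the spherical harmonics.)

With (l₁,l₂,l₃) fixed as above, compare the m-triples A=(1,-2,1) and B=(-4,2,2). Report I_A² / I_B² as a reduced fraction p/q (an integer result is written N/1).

Same 4,2,6: normalisation and zero-m 3j drop out of the ratio.
A: Δ: 0! 8! 4! / 13! → 1/6435; sum: t=0:+1/17280 = 1/17280; 3j²(4 2 6; 1 -2 1) = Δ·Π!·Σ² = 7/1287  (sign -1)
B: Δ: 0! 8! 4! / 13! → 1/6435; sum: t=0:+1/967680 = 1/967680; 3j²(4 2 6; -4 2 2) = Δ·Π!·Σ² = 1/6435  (sign +1)
I_A²/I_B² = (7/1287)/(1/6435) = 35/1

35/1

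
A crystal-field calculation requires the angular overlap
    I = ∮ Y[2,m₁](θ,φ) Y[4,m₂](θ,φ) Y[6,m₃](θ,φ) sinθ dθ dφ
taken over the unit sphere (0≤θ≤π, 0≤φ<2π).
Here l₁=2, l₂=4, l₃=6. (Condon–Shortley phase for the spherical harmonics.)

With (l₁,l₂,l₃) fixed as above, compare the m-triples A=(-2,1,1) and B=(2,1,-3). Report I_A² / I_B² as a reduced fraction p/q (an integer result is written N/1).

5/18

Shared (l₁,l₂,l₃)=(2,4,6): N and (l;000)² cancel in I_A²/I_B².
A: Δ = 0!·4!·8!/13! = 1/6435; Racah Σ t=0..0: t=0:+1/17280 = 1/17280; ⇒ 3j(2 4 6; -2 1 1)² = 7/1287, sgn -1
B: Δ = 0!·4!·8!/13! = 1/6435; Racah Σ t=0..0: t=0:+1/17280 = 1/17280; ⇒ 3j(2 4 6; 2 1 -3)² = 14/715, sgn -1
I_A²/I_B² = (7/1287)/(14/715) = 5/18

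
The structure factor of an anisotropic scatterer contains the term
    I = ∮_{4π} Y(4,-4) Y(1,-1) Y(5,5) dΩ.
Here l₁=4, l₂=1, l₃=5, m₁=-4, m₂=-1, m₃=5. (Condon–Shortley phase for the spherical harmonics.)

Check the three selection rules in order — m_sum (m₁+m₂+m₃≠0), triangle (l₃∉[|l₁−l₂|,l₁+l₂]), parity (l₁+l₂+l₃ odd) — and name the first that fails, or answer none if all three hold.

none

azimuthal sum: -4 − 1 + 5 = 0  ✓
3 ≤ 5 ≤ 5 (triangle on l)  ✓
L = 4 + 1 + 5 = 10 (even)  ✓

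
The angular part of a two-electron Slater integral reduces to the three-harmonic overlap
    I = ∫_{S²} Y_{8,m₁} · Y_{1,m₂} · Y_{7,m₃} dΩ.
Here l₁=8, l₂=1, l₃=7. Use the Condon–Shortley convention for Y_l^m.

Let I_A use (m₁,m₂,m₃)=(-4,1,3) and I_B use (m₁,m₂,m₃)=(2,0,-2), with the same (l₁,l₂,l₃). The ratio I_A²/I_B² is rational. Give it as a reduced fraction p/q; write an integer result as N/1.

11/10

Same 8,1,7: normalisation and zero-m 3j drop out of the ratio.
A: Δ: 2! 14! 0! / 17! → 1/2040; sum: t=2:+1/174182400 = 1/174182400; 3j²(8 1 7; -4 1 3) = Δ·Π!·Σ² = 11/340  (sign +1)
B: Δ: 2! 14! 0! / 17! → 1/2040; sum: t=1:−1/43545600 = -1/43545600; 3j²(8 1 7; 2 0 -2) = Δ·Π!·Σ² = 1/34  (sign +1)
I_A²/I_B² = (11/340)/(1/34) = 11/10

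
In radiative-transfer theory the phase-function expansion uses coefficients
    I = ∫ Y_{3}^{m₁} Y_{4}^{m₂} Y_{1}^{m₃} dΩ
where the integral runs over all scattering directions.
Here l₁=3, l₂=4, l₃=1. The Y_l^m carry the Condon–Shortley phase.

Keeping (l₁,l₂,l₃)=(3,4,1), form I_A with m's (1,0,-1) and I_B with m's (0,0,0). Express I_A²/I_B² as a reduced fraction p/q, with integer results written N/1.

l's match ⇒ only the (l;m) 3-j factors differ between A and B.
A: triangle coeff Δ(3,4,1) = 1/252; Σ_t [2,2]: t=2:+1/96 = 1/96; (3j)²=1/42 [(3 4 1; 1 0 -1)], sign=+1
B: triangle coeff Δ(3,4,1) = 1/252; Σ_t [3,3]: t=3:−1/36 = -1/36; (3j)²=4/63 [(3 4 1; 0 0 0)], sign=+1
I_A²/I_B² = (1/42)/(4/63) = 3/8

3/8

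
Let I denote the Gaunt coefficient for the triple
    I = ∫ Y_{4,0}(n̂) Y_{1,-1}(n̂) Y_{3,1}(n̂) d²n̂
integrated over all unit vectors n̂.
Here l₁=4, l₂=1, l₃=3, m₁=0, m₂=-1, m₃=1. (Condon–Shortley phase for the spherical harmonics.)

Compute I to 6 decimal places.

Rules hold: Σm=0, L=8 even, 3≤3≤5.
N = 9·3·7 = 189
Δ = 2!·6!·0!/9! = 1/252
Racah Σ t=1..1: t=1:−1/36 = -1/36
⇒ 3j(4 1 3; 0 0 0)² = 4/63, sgn +1
Racah Σ t=0..0: t=0:+1/96 = 1/96
⇒ 3j(4 1 3; 0 -1 1)² = 1/42, sgn +1
4πI² = N·(3j₀)²·(3jₘ)² = 2/7
I = +1·√(0.285714/4π) = 0.15078601

0.150786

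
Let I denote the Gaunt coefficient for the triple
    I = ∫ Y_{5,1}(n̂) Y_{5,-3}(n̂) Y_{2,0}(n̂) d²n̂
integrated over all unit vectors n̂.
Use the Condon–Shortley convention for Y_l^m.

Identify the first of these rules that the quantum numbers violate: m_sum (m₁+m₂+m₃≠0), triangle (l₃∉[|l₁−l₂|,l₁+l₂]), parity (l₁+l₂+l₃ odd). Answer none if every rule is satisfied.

m_sum

Σmᵢ = -2  ✗
l₃∈[|l₁−l₂|,l₁+l₂]=[0,10], have l₃=2
Σlᵢ = 12 ⇒ even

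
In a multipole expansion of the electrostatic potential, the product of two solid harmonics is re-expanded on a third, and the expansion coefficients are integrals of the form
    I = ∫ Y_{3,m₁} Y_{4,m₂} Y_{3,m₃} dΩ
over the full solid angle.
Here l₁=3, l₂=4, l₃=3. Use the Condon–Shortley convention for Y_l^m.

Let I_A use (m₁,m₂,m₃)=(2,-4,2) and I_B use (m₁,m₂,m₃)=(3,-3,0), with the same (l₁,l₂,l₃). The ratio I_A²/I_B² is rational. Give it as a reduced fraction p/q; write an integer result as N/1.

l's match ⇒ only the (l;m) 3-j factors differ between A and B.
A: triangle coeff Δ(3,4,3) = 1/34650; Σ_t [0,0]: t=0:+1/576 = 1/576; (3j)²=5/99 [(3 4 3; 2 -4 2)], sign=-1
B: triangle coeff Δ(3,4,3) = 1/34650; Σ_t [0,0]: t=0:+1/288 = 1/288; (3j)²=1/22 [(3 4 3; 3 -3 0)], sign=-1
I_A²/I_B² = (5/99)/(1/22) = 10/9

10/9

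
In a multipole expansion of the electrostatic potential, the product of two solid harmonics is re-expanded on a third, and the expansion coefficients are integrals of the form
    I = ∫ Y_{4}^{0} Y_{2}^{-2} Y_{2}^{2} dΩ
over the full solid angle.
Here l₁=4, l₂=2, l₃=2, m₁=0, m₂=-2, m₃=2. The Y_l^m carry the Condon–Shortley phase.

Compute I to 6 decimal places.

Rules hold: Σm=0, L=8 even, 2≤2≤6.
N = 9·5·5 = 225
Δ = 4!·4!·0!/9! = 1/630
Racah Σ t=2..2: t=2:+1/16 = 1/16
⇒ 3j(4 2 2; 0 0 0)² = 2/35, sgn +1
Racah Σ t=0..0: t=0:+1/576 = 1/576
⇒ 3j(4 2 2; 0 -2 2)² = 1/630, sgn +1
4πI² = N·(3j₀)²·(3jₘ)² = 1/49
I = +1·√(0.0204082/4π) = 0.04029926

0.040299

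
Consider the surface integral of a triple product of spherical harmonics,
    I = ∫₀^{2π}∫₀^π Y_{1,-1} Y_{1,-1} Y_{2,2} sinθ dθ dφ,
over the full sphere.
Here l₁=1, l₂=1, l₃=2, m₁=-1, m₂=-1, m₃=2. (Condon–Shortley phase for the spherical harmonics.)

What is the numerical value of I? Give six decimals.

0.309019

m-sum 0 ✓  L=4 even ✓  0≤2≤2 ✓
Π(2lᵢ+1) = 3×3×5 = 45
triangle coeff Δ(1,1,2) = 1/30
Σ_t [0,0]: t=0:+1/1 = 1/1
(3j)²=2/15 [(1 1 2; 0 0 0)], sign=+1
Σ_t [0,0]: t=0:+1/4 = 1/4
(3j)²=1/5 [(1 1 2; -1 -1 2)], sign=+1
⇒ 4πI² = 6/5
I = (+1)√(6/5/(4π)) = 0.30901936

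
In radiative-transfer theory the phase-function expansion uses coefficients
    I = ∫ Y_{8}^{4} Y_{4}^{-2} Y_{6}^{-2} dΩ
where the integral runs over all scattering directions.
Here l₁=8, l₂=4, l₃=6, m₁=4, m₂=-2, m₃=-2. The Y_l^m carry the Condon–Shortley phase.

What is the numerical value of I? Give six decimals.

0.115788

m-sum 0 ✓  L=18 even ✓  4≤6≤12 ✓
Π(2lᵢ+1) = 17×9×13 = 1989
triangle coeff Δ(8,4,6) = 1/23279256
Σ_t [2,4]: t=2:+1/1658880 t=3:−1/518400 t=4:+1/1658880 = -1/1382400
(3j)²=504/46189 [(8 4 6; 0 0 0)], sign=-1
Σ_t [0,2]: t=0:+1/24883200 t=1:−1/3628800 t=2:+1/7741440 = -37/348364800
(3j)²=1369/176358 [(8 4 6; 4 -2 -2)], sign=-1
⇒ 4πI² = 147852/877591
I = (+1)√(147852/877591/(4π)) = 0.11578774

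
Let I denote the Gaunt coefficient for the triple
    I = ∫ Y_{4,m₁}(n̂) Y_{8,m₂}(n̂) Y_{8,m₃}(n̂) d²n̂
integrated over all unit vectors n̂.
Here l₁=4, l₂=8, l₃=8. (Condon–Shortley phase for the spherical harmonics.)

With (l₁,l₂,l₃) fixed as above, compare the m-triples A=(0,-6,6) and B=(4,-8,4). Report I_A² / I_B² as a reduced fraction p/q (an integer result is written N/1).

Shared (l₁,l₂,l₃)=(4,8,8): N and (l;000)² cancel in I_A²/I_B².
A: Δ = 4!·4!·12!/21! = 1/185175900; Racah Σ t=0..2: t=0:+1/4180377600 t=1:−1/1437004800 t=2:+1/7664025600 = -1/3065610240; ⇒ 3j(4 8 8; 0 -6 6)² = 13/1292, sgn -1
B: Δ = 4!·4!·12!/21! = 1/185175900; Racah Σ t=0..0: t=0:+1/275904921600 = 1/275904921600; ⇒ 3j(4 8 8; 4 -8 4)² = 2/2907, sgn +1
I_A²/I_B² = (13/1292)/(2/2907) = 117/8

117/8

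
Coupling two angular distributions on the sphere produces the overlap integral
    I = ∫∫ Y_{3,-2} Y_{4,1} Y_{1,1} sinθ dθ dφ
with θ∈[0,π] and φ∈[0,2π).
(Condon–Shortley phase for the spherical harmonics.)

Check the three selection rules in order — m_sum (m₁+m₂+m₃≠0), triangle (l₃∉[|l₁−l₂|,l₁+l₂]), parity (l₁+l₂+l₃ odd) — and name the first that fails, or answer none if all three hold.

none

Σmᵢ = 0  ✓
l₃∈[|l₁−l₂|,l₁+l₂]=[1,7], have l₃=1  ✓
Σlᵢ = 8 ⇒ even  ✓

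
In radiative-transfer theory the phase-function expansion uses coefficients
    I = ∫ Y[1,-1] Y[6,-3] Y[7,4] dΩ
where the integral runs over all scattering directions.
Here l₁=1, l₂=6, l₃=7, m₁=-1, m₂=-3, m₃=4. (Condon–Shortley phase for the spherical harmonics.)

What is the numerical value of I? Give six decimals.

0.259489

Rules hold: Σm=0, L=14 even, 5≤7≤7.
N = 3·13·15 = 585
Δ = 0!·2!·12!/15! = 1/1365
Racah Σ t=0..0: t=0:+1/518400 = 1/518400
⇒ 3j(1 6 7; 0 0 0)² = 7/195, sgn -1
Racah Σ t=0..0: t=0:+1/4354560 = 1/4354560
⇒ 3j(1 6 7; -1 -3 4)² = 11/273, sgn -1
4πI² = N·(3j₀)²·(3jₘ)² = 11/13
I = +1·√(0.846154/4π) = 0.25948947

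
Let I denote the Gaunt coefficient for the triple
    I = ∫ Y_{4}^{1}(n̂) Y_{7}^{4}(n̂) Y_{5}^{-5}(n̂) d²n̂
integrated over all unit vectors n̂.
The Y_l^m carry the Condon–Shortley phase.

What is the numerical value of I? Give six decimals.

-0.135388

m-sum 0 ✓  L=16 even ✓  3≤5≤11 ✓
Π(2lᵢ+1) = 9×15×11 = 1485
triangle coeff Δ(4,7,5) = 1/6126120
Σ_t [2,4]: t=2:+1/69120 t=3:−1/20736 t=4:+1/69120 = -1/51840
(3j)²=280/21879 [(4 7 5; 0 0 0)], sign=+1
Σ_t [3,3]: t=3:−1/2903040 = -1/2903040
(3j)²=75/6188 [(4 7 5; 1 4 -5)], sign=-1
⇒ 4πI² = 11250/48841
I = (-1)√(11250/48841/(4π)) = -0.13538765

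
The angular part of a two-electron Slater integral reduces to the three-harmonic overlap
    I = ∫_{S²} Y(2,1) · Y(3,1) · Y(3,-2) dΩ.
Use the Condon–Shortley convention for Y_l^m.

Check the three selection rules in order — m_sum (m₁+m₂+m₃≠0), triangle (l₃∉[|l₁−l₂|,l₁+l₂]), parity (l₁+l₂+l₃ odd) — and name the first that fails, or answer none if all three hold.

none

m₁+m₂+m₃ = 1 + 1 − 2 = 0  ✓
triangle: |2−3|=1 ≤ l₃=3 ≤ 2+3=5  ✓
parity: l₁+l₂+l₃ = 8 is even  ✓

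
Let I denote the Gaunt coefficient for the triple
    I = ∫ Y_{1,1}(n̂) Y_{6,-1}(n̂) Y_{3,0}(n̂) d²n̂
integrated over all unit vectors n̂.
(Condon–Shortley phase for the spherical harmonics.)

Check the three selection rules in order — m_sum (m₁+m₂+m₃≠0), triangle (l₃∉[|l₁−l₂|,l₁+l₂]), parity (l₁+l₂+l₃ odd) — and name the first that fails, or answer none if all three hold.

azimuthal sum: 1 − 1 + 0 = 0  ✓
5 ≤ 3 ≤ 7 (triangle on l)  ✗
L = 1 + 6 + 3 = 10 (even)

triangle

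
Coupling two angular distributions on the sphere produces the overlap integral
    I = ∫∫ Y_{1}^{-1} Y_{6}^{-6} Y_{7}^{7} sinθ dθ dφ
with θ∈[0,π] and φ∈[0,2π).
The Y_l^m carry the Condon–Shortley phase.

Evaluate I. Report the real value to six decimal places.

Checks pass: Σm=0; 14 even; l₃=7∈[5,7].
(2·1+1)(2·6+1)(2·7+1) = 585
Δ: 0! 2! 12! / 15! → 1/1365
sum: t=0:+1/518400 = 1/518400
3j²(1 6 7; 0 0 0) = Δ·Π!·Σ² = 7/195  (sign -1)
sum: t=0:+1/958003200 = 1/958003200
3j²(1 6 7; -1 -6 7) = Δ·Π!·Σ² = 1/15  (sign +1)
combine: 4πI² = 585·7/195·1/15 = 7/5
take √, sign -1: I = -0.33377906

-0.333779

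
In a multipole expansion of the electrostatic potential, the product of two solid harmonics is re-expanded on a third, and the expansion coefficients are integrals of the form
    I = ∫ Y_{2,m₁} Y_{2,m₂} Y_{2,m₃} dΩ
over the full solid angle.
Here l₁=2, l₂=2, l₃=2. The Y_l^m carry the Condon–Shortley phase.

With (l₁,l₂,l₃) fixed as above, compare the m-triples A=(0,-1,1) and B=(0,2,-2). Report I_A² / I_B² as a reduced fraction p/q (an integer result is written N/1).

1/4

Same 2,2,2: normalisation and zero-m 3j drop out of the ratio.
A: Δ: 2! 2! 2! / 7! → 1/630; sum: t=0:+1/4 t=1:−1/2 = -1/4; 3j²(2 2 2; 0 -1 1) = Δ·Π!·Σ² = 1/70  (sign +1)
B: Δ: 2! 2! 2! / 7! → 1/630; sum: t=2:+1/8 = 1/8; 3j²(2 2 2; 0 2 -2) = Δ·Π!·Σ² = 2/35  (sign +1)
I_A²/I_B² = (1/70)/(2/35) = 1/4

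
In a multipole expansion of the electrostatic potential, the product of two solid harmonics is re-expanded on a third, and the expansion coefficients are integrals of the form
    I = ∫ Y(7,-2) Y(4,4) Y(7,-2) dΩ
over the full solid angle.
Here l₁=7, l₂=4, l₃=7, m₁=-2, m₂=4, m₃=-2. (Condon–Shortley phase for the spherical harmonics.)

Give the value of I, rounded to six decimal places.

Checks pass: Σm=0; 18 even; l₃=7∈[3,11].
(2·7+1)(2·4+1)(2·7+1) = 2025
Δ: 4! 10! 4! / 19! → 1/58198140
sum: t=0:+1/17418240 t=1:−1/622080 t=2:+1/230400 t=3:−1/622080 t=4:+1/17418240 = 1/806400
3j²(7 4 7; 0 0 0) = Δ·Π!·Σ² = 2268/230945  (sign -1)
sum: t=4:+1/8294400 = 1/8294400
3j²(7 4 7; -2 4 -2) = Δ·Π!·Σ² = 882/46189  (sign -1)
combine: 4πI² = 2025·2268/230945·882/46189 = 810152280/2133423721
take √, sign +1: I = 0.17383605

0.173836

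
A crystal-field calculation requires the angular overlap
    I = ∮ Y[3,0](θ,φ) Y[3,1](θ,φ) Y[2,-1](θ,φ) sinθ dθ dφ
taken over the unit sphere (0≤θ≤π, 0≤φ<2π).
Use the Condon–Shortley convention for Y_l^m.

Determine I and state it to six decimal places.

-0.059471

m-sum 0 ✓  L=8 even ✓  0≤2≤6 ✓
Π(2lᵢ+1) = 7×7×5 = 245
triangle coeff Δ(3,3,2) = 1/3780
Σ_t [1,3]: t=1:−1/24 t=2:+1/4 t=3:−1/24 = 1/6
(3j)²=4/105 [(3 3 2; 0 0 0)], sign=+1
Σ_t [2,3]: t=2:+1/8 t=3:−1/12 = 1/24
(3j)²=1/210 [(3 3 2; 0 1 -1)], sign=-1
⇒ 4πI² = 2/45
I = (-1)√(2/45/(4π)) = -0.05947080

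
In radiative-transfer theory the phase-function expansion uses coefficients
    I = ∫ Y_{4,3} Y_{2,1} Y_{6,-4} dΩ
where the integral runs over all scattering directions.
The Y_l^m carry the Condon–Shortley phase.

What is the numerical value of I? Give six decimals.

m-sum 0 ✓  L=12 even ✓  2≤6≤6 ✓
Π(2lᵢ+1) = 9×5×13 = 585
triangle coeff Δ(4,2,6) = 1/6435
Σ_t [0,0]: t=0:+1/2304 = 1/2304
(3j)²=5/143 [(4 2 6; 0 0 0)], sign=+1
Σ_t [0,0]: t=0:+1/30240 = 1/30240
(3j)²=16/429 [(4 2 6; 3 1 -4)], sign=+1
⇒ 4πI² = 1200/1573
I = (+1)√(1200/1573/(4π)) = 0.24638901

0.246389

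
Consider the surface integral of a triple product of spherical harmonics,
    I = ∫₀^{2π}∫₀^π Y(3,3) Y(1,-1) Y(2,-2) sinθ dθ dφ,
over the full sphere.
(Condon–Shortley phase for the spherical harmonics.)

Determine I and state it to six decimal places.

Checks pass: Σm=0; 6 even; l₃=2∈[2,4].
(2·3+1)(2·1+1)(2·2+1) = 105
Δ: 2! 4! 0! / 7! → 1/105
sum: t=1:−1/4 = -1/4
3j²(3 1 2; 0 0 0) = Δ·Π!·Σ² = 3/35  (sign -1)
sum: t=0:+1/48 = 1/48
3j²(3 1 2; 3 -1 -2) = Δ·Π!·Σ² = 1/7  (sign +1)
combine: 4πI² = 105·3/35·1/7 = 9/7
take √, sign -1: I = -0.31986543

-0.319865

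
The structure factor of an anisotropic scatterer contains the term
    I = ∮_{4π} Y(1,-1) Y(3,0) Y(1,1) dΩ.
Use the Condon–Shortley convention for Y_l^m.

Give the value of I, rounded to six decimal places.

l₃=1 ∉ [2,4] — triangle fails ⇒ I = 0

0.000000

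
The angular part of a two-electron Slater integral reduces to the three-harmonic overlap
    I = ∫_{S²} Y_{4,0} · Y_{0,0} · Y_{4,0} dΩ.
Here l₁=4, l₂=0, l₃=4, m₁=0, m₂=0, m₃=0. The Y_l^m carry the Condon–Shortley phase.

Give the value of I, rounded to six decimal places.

Checks pass: Σm=0; 8 even; l₃=4∈[4,4].
(2·4+1)(2·0+1)(2·4+1) = 81
Δ: 0! 8! 0! / 9! → 1/9
sum: t=0:+1/576 = 1/576
3j²(4 0 4; 0 0 0) = Δ·Π!·Σ² = 1/9  (sign +1)
(m-triple is (0,0,0) — same symbol as above.)
combine: 4πI² = 81·1/9·1/9 = 1/1
take √, sign +1: I = 0.28209479

0.282095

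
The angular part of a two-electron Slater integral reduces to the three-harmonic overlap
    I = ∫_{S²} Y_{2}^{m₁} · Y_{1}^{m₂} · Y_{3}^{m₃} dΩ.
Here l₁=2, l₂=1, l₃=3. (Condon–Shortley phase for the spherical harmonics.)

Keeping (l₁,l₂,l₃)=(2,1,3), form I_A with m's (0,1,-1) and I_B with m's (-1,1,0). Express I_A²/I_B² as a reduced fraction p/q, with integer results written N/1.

2/1

l's match ⇒ only the (l;m) 3-j factors differ between A and B.
A: triangle coeff Δ(2,1,3) = 1/105; Σ_t [0,0]: t=0:+1/8 = 1/8; (3j)²=2/35 [(2 1 3; 0 1 -1)], sign=+1
B: triangle coeff Δ(2,1,3) = 1/105; Σ_t [0,0]: t=0:+1/12 = 1/12; (3j)²=1/35 [(2 1 3; -1 1 0)], sign=-1
I_A²/I_B² = (2/35)/(1/35) = 2/1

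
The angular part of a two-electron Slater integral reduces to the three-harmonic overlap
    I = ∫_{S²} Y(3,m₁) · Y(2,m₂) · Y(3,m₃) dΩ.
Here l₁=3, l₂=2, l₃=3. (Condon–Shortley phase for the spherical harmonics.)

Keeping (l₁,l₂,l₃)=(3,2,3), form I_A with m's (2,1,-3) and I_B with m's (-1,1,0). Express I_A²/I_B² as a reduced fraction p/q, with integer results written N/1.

25/2

l's match ⇒ only the (l;m) 3-j factors differ between A and B.
A: triangle coeff Δ(3,2,3) = 1/3780; Σ_t [1,1]: t=1:−1/48 = -1/48; (3j)²=5/84 [(3 2 3; 2 1 -3)], sign=-1
B: triangle coeff Δ(3,2,3) = 1/3780; Σ_t [1,2]: t=1:−1/12 t=2:+1/8 = 1/24; (3j)²=1/210 [(3 2 3; -1 1 0)], sign=-1
I_A²/I_B² = (5/84)/(1/210) = 25/2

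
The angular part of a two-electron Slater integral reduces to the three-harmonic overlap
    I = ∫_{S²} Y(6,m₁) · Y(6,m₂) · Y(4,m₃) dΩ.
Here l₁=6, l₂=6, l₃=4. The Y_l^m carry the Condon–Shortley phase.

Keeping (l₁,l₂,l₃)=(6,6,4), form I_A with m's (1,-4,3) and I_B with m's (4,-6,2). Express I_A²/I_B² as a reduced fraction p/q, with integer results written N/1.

700/891

Shared (l₁,l₂,l₃)=(6,6,4): N and (l;000)² cancel in I_A²/I_B².
A: Δ = 8!·4!·4!/17! = 1/15315300; Racah Σ t=1..2: t=1:−1/725760 t=2:+1/207360 = 1/290304; ⇒ 3j(6 6 4; 1 -4 3)² = 125/7293, sgn -1
B: Δ = 8!·4!·4!/17! = 1/15315300; Racah Σ t=0..0: t=0:+1/3870720 = 1/3870720; ⇒ 3j(6 6 4; 4 -6 2)² = 135/6188, sgn +1
I_A²/I_B² = (125/7293)/(135/6188) = 700/891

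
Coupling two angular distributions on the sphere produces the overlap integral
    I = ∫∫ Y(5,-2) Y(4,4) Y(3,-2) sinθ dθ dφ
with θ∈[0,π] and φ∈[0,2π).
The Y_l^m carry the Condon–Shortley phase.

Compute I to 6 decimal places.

-0.109480

m-sum 0 ✓  L=12 even ✓  1≤3≤9 ✓
Π(2lᵢ+1) = 11×9×7 = 693
triangle coeff Δ(5,4,3) = 1/180180
Σ_t [2,4]: t=2:+1/576 t=3:−1/144 t=4:+1/576 = -1/288
(3j)²=20/1001 [(5 4 3; 0 0 0)], sign=+1
Σ_t [6,6]: t=6:+1/8640 = 1/8640
(3j)²=14/1287 [(5 4 3; -2 4 -2)], sign=-1
⇒ 4πI² = 280/1859
I = (-1)√(280/1859/(4π)) = -0.10947990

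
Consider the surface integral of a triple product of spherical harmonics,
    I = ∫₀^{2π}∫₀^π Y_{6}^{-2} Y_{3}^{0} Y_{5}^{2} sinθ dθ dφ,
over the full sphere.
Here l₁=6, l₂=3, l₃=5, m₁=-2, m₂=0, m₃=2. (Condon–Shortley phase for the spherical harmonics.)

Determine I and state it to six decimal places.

0.058844

Checks pass: Σm=0; 14 even; l₃=5∈[3,9].
(2·6+1)(2·3+1)(2·5+1) = 1001
Δ: 4! 8! 2! / 15! → 1/675675
sum: t=1:−1/8640 t=2:+1/2304 t=3:−1/8640 = 7/34560
3j²(6 3 5; 0 0 0) = Δ·Π!·Σ² = 7/429  (sign -1)
sum: t=1:−1/60480 t=2:+1/5760 t=3:−1/8640 = 1/24192
3j²(6 3 5; -2 0 2) = Δ·Π!·Σ² = 8/3003  (sign -1)
combine: 4πI² = 1001·7/429·8/3003 = 56/1287
take √, sign +1: I = 0.05884368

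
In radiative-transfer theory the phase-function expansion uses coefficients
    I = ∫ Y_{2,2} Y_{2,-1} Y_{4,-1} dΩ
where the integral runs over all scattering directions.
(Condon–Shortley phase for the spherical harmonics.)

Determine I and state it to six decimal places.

-0.090112

Rules hold: Σm=0, L=8 even, 0≤4≤4.
N = 5·5·9 = 225
Δ = 0!·4!·4!/9! = 1/630
Racah Σ t=0..0: t=0:+1/16 = 1/16
⇒ 3j(2 2 4; 0 0 0)² = 2/35, sgn +1
Racah Σ t=0..0: t=0:+1/144 = 1/144
⇒ 3j(2 2 4; 2 -1 -1)² = 1/126, sgn -1
4πI² = N·(3j₀)²·(3jₘ)² = 5/49
I = -1·√(0.102041/4π) = -0.09011188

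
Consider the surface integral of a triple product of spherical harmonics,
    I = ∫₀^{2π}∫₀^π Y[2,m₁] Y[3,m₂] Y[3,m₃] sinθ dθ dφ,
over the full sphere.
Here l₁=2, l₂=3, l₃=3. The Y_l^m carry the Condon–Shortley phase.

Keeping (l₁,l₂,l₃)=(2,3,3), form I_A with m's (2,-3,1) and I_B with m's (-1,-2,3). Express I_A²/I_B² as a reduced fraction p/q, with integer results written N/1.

Same 2,3,3: normalisation and zero-m 3j drop out of the ratio.
A: Δ: 2! 2! 4! / 9! → 1/3780; sum: t=0:+1/96 = 1/96; 3j²(2 3 3; 2 -3 1) = Δ·Π!·Σ² = 1/42  (sign +1)
B: Δ: 2! 2! 4! / 9! → 1/3780; sum: t=1:−1/48 = -1/48; 3j²(2 3 3; -1 -2 3) = Δ·Π!·Σ² = 5/84  (sign -1)
I_A²/I_B² = (1/42)/(5/84) = 2/5

2/5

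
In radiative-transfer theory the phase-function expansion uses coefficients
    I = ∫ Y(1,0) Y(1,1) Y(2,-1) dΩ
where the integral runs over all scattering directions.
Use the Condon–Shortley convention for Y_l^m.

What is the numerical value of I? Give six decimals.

m-sum 0 ✓  L=4 even ✓  0≤2≤2 ✓
Π(2lᵢ+1) = 3×3×5 = 45
triangle coeff Δ(1,1,2) = 1/30
Σ_t [0,0]: t=0:+1/1 = 1/1
(3j)²=2/15 [(1 1 2; 0 0 0)], sign=+1
Σ_t [0,0]: t=0:+1/2 = 1/2
(3j)²=1/10 [(1 1 2; 0 1 -1)], sign=-1
⇒ 4πI² = 3/5
I = (-1)√(3/5/(4π)) = -0.21850969

-0.218510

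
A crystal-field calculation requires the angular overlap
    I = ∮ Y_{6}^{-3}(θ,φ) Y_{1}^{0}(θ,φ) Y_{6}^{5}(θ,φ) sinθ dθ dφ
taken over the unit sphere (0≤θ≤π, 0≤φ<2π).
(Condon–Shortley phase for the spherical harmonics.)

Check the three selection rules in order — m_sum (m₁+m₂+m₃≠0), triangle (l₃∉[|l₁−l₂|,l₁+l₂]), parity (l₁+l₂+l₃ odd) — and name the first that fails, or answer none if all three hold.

Σmᵢ = 2  ✗
l₃∈[|l₁−l₂|,l₁+l₂]=[5,7], have l₃=6
Σlᵢ = 13 ⇒ odd

m_sum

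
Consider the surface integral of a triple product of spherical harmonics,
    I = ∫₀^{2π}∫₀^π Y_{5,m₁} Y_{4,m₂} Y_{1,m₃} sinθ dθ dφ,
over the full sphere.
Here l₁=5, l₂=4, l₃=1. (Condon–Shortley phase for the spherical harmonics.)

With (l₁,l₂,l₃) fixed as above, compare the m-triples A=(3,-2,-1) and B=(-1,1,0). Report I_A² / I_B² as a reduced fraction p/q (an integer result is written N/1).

7/6

l's match ⇒ only the (l;m) 3-j factors differ between A and B.
A: triangle coeff Δ(5,4,1) = 1/495; Σ_t [2,2]: t=2:+1/2880 = 1/2880; (3j)²=28/495 [(5 4 1; 3 -2 -1)], sign=+1
B: triangle coeff Δ(5,4,1) = 1/495; Σ_t [5,5]: t=5:−1/720 = -1/720; (3j)²=8/165 [(5 4 1; -1 1 0)], sign=+1
I_A²/I_B² = (28/495)/(8/165) = 7/6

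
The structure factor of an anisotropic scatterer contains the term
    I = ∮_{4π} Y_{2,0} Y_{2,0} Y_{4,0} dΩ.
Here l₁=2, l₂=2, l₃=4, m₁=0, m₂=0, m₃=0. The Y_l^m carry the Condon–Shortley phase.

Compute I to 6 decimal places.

0.241796

Checks pass: Σm=0; 8 even; l₃=4∈[0,4].
(2·2+1)(2·2+1)(2·4+1) = 225
Δ: 0! 4! 4! / 9! → 1/630
sum: t=0:+1/16 = 1/16
3j²(2 2 4; 0 0 0) = Δ·Π!·Σ² = 2/35  (sign +1)
(m-triple is (0,0,0) — same symbol as above.)
combine: 4πI² = 225·2/35·2/35 = 36/49
take √, sign +1: I = 0.24179554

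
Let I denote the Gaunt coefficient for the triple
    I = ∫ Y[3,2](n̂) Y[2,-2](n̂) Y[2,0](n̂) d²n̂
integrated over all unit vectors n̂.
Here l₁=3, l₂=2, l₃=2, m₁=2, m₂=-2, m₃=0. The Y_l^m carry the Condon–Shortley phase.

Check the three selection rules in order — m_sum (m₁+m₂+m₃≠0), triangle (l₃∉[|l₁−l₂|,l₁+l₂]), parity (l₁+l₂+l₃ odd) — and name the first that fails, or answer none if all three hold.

parity

m₁+m₂+m₃ = 2 − 2 + 0 = 0  ✓
triangle: |3−2|=1 ≤ l₃=2 ≤ 3+2=5  ✓
parity: l₁+l₂+l₃ = 7 is odd  ✗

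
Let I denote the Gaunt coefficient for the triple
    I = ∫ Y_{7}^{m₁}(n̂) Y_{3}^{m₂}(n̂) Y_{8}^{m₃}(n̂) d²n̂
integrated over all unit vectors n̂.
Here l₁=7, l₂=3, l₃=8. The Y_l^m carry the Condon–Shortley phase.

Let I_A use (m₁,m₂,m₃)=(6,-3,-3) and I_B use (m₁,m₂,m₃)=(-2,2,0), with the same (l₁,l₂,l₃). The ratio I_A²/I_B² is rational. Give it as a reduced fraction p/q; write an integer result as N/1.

65/847

Same 7,3,8: normalisation and zero-m 3j drop out of the ratio.
A: Δ: 2! 12! 4! / 19! → 1/5290740; sum: t=0:+1/1916006400 = 1/1916006400; 3j²(7 3 8; 6 -3 -3) = Δ·Π!·Σ² = 5/4522  (sign -1)
B: Δ: 2! 12! 4! / 19! → 1/5290740; sum: t=1:−1/23224320 t=2:+1/7257600 = 11/116121600; 3j²(7 3 8; -2 2 0) = Δ·Π!·Σ² = 121/8398  (sign +1)
I_A²/I_B² = (5/4522)/(121/8398) = 65/847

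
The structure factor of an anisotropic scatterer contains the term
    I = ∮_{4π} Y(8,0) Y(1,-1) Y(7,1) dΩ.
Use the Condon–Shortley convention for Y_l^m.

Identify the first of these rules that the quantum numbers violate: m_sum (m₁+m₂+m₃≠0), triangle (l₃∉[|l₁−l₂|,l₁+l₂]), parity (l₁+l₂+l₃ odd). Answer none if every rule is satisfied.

Σmᵢ = 0  ✓
l₃∈[|l₁−l₂|,l₁+l₂]=[7,9], have l₃=7  ✓
Σlᵢ = 16 ⇒ even  ✓

none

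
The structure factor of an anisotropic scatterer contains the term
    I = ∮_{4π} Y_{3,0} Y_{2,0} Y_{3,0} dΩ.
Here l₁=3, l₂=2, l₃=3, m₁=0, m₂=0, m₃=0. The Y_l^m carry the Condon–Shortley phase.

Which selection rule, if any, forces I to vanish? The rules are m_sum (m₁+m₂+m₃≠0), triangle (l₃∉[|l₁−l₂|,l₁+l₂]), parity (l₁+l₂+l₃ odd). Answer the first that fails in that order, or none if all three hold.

none

azimuthal sum: 0 + 0 + 0 = 0  ✓
1 ≤ 3 ≤ 5 (triangle on l)  ✓
L = 3 + 2 + 3 = 8 (even)  ✓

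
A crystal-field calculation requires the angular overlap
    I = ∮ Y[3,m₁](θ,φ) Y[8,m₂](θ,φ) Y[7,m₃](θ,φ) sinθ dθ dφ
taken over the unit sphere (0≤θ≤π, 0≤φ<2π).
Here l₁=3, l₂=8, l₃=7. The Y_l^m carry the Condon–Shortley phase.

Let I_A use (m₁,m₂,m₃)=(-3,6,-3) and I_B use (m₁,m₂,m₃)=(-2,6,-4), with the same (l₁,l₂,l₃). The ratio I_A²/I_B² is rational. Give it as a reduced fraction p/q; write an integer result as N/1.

66/49

Same 3,8,7: normalisation and zero-m 3j drop out of the ratio.
A: Δ: 4! 2! 12! / 19! → 1/5290740; sum: t=4:+1/348364800 = 1/348364800; 3j²(3 8 7; -3 6 -3) = Δ·Π!·Σ² = 11/646  (sign +1)
B: Δ: 4! 2! 12! / 19! → 1/5290740; sum: t=3:−1/479001600 t=4:+1/174182400 = 1/273715200; 3j²(3 8 7; -2 6 -4) = Δ·Π!·Σ² = 49/3876  (sign -1)
I_A²/I_B² = (11/646)/(49/3876) = 66/49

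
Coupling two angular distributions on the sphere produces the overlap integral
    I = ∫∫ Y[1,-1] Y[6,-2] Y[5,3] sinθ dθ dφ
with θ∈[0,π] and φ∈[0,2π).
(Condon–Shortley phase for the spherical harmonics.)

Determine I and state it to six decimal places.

Checks pass: Σm=0; 12 even; l₃=5∈[5,7].
(2·1+1)(2·6+1)(2·5+1) = 429
Δ: 2! 0! 10! / 13! → 1/858
sum: t=1:−1/14400 = -1/14400
3j²(1 6 5; 0 0 0) = Δ·Π!·Σ² = 6/143  (sign +1)
sum: t=2:+1/161280 = 1/161280
3j²(1 6 5; -1 -2 3) = Δ·Π!·Σ² = 1/143  (sign +1)
combine: 4πI² = 429·6/143·1/143 = 18/143
take √, sign +1: I = 0.10008369

0.100084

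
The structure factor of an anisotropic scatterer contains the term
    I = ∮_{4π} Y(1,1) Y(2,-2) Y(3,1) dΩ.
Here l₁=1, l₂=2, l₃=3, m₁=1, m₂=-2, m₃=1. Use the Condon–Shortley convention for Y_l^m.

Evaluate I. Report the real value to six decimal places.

-0.082589

Rules hold: Σm=0, L=6 even, 1≤3≤3.
N = 3·5·7 = 105
Δ = 0!·2!·4!/7! = 1/105
Racah Σ t=0..0: t=0:+1/4 = 1/4
⇒ 3j(1 2 3; 0 0 0)² = 3/35, sgn -1
Racah Σ t=0..0: t=0:+1/48 = 1/48
⇒ 3j(1 2 3; 1 -2 1)² = 1/105, sgn +1
4πI² = N·(3j₀)²·(3jₘ)² = 3/35
I = -1·√(0.0857143/4π) = -0.08258890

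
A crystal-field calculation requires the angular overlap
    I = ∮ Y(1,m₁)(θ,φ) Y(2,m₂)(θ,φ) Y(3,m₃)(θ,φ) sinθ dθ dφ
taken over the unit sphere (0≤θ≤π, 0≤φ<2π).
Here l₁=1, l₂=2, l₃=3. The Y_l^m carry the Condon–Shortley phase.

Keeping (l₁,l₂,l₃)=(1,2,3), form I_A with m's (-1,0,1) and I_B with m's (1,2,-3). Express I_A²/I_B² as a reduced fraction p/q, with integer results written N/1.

2/5

Shared (l₁,l₂,l₃)=(1,2,3): N and (l;000)² cancel in I_A²/I_B².
A: Δ = 0!·2!·4!/7! = 1/105; Racah Σ t=0..0: t=0:+1/8 = 1/8; ⇒ 3j(1 2 3; -1 0 1)² = 2/35, sgn +1
B: Δ = 0!·2!·4!/7! = 1/105; Racah Σ t=0..0: t=0:+1/48 = 1/48; ⇒ 3j(1 2 3; 1 2 -3)² = 1/7, sgn +1
I_A²/I_B² = (2/35)/(1/7) = 2/5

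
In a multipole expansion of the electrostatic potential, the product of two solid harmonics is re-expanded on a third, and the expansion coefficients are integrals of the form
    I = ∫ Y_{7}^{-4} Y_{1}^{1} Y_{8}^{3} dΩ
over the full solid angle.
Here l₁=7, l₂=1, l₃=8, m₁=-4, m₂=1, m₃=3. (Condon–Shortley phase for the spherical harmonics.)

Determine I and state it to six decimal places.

-0.096758

Rules hold: Σm=0, L=16 even, 6≤8≤8.
N = 15·3·17 = 765
Δ = 0!·14!·2!/17! = 1/2040
Racah Σ t=0..0: t=0:+1/25401600 = 1/25401600
⇒ 3j(7 1 8; 0 0 0)² = 8/255, sgn +1
Racah Σ t=0..0: t=0:+1/479001600 = 1/479001600
⇒ 3j(7 1 8; -4 1 3)² = 1/204, sgn -1
4πI² = N·(3j₀)²·(3jₘ)² = 2/17
I = -1·√(0.117647/4π) = -0.09675772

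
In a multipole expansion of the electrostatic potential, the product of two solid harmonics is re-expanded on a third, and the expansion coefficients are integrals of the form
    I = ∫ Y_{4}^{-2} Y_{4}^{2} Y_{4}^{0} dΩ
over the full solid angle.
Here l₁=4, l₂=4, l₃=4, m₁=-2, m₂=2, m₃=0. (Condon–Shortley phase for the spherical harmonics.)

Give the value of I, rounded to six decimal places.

m-sum 0 ✓  L=12 even ✓  0≤4≤8 ✓
Π(2lᵢ+1) = 9×9×9 = 729
triangle coeff Δ(4,4,4) = 1/450450
Σ_t [0,4]: t=0:+1/13824 t=1:−1/216 t=2:+1/64 t=3:−1/216 t=4:+1/13824 = 5/768
(3j)²=18/1001 [(4 4 4; 0 0 0)], sign=+1
Σ_t [2,4]: t=2:+1/2304 t=3:−1/216 t=4:+1/384 = -11/6912
(3j)²=11/1638 [(4 4 4; -2 2 0)], sign=-1
⇒ 4πI² = 729/8281
I = (-1)√(729/8281/(4π)) = -0.08369845

-0.083698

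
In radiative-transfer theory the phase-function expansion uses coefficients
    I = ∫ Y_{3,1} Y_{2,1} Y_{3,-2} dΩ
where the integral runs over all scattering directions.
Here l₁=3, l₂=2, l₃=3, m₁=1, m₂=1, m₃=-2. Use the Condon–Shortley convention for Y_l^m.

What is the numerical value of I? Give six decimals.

0.162868

Rules hold: Σm=0, L=8 even, 1≤3≤5.
N = 7·5·7 = 245
Δ = 2!·4!·2!/9! = 1/3780
Racah Σ t=0..2: t=0:+1/24 t=1:−1/4 t=2:+1/24 = -1/6
⇒ 3j(3 2 3; 0 0 0)² = 4/105, sgn +1
Racah Σ t=1..2: t=1:−1/12 t=2:+1/48 = -1/16
⇒ 3j(3 2 3; 1 1 -2)² = 1/28, sgn +1
4πI² = N·(3j₀)²·(3jₘ)² = 1/3
I = +1·√(0.333333/4π) = 0.16286750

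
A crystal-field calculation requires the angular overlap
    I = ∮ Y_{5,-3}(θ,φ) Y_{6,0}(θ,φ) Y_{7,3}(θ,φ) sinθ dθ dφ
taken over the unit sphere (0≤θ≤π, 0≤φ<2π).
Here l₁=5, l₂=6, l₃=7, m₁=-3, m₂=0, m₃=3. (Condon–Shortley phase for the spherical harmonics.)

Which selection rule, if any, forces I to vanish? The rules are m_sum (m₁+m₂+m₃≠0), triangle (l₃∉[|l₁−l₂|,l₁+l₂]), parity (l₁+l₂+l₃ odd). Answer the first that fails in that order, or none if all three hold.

Σmᵢ = 0  ✓
l₃∈[|l₁−l₂|,l₁+l₂]=[1,11], have l₃=7  ✓
Σlᵢ = 18 ⇒ even  ✓

none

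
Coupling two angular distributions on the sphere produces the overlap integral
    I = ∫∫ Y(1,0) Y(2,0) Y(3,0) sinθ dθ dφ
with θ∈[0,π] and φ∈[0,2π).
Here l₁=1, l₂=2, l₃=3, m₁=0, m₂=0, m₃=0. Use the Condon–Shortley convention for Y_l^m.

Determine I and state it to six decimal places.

Checks pass: Σm=0; 6 even; l₃=3∈[1,3].
(2·1+1)(2·2+1)(2·3+1) = 105
Δ: 0! 2! 4! / 7! → 1/105
sum: t=0:+1/4 = 1/4
3j²(1 2 3; 0 0 0) = Δ·Π!·Σ² = 3/35  (sign -1)
(m-triple is (0,0,0) — same symbol as above.)
combine: 4πI² = 105·3/35·3/35 = 27/35
take √, sign +1: I = 0.24776670

0.247767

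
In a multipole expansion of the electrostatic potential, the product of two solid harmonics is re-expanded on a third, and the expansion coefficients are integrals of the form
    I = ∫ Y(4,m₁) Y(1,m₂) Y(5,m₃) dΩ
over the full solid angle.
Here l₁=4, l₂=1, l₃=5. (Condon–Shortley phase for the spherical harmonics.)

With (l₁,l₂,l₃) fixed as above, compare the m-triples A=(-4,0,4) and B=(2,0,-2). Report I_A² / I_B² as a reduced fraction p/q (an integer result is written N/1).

l's match ⇒ only the (l;m) 3-j factors differ between A and B.
A: triangle coeff Δ(4,1,5) = 1/495; Σ_t [0,0]: t=0:+1/40320 = 1/40320; (3j)²=1/55 [(4 1 5; -4 0 4)], sign=-1
B: triangle coeff Δ(4,1,5) = 1/495; Σ_t [0,0]: t=0:+1/1440 = 1/1440; (3j)²=7/165 [(4 1 5; 2 0 -2)], sign=-1
I_A²/I_B² = (1/55)/(7/165) = 3/7

3/7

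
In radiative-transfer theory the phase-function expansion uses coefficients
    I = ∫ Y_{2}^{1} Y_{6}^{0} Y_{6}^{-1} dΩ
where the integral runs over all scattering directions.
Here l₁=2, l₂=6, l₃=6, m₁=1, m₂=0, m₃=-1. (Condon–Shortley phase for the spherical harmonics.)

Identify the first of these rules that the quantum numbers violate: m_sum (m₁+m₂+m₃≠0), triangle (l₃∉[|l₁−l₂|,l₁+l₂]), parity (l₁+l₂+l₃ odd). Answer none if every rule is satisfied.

Σmᵢ = 0  ✓
l₃∈[|l₁−l₂|,l₁+l₂]=[4,8], have l₃=6  ✓
Σlᵢ = 14 ⇒ even  ✓

none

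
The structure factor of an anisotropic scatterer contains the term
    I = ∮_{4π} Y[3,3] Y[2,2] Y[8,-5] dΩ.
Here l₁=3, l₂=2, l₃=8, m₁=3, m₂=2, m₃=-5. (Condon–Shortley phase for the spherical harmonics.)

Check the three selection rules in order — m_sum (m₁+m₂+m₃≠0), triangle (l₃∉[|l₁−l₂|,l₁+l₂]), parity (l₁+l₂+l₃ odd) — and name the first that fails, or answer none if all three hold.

triangle

m₁+m₂+m₃ = 3 + 2 − 5 = 0  ✓
triangle: |3−2|=1 ≤ l₃=8 ≤ 3+2=5  ✗
parity: l₁+l₂+l₃ = 13 is odd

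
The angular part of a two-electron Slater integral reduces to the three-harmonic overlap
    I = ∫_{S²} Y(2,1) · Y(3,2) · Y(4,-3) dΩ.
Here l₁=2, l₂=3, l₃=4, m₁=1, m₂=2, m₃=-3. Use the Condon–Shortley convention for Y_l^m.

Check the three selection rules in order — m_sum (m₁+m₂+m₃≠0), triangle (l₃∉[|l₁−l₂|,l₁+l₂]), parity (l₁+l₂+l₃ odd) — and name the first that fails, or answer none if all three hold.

parity

Σmᵢ = 0  ✓
l₃∈[|l₁−l₂|,l₁+l₂]=[1,5], have l₃=4  ✓
Σlᵢ = 9 ⇒ odd  ✗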